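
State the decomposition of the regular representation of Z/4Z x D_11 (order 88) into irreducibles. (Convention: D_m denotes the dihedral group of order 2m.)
Each irreducible V_i of dimension d_i appears with multiplicity d_i, i.e. rho_reg = (direct sum over all irreducibles V_i) d_i V_i. The irreducible dimensions for Z/4Z x D_11 are 1, 1, 1, 1, 1, 1, 1, 1, 2, 2, 2, 2, 2, 2, 2, 2, 2, 2, 2, 2, 2, 2, 2, 2, 2, 2, 2, 2: 8 irreducibles of dimension 1, each with multiplicity 1; 20 irreducibles of dimension 2, each with multiplicity 2. Total dimension 8*1*1 + 20*2*2 = 88 = |G|.

Reasoning: General theorem: in the regular representation of a finite group G, each irreducible appears with multiplicity equal to its dimension. Check: dim(rho_reg) = sum d_i^2 = 1 + 1 + 1 + 1 + 1 + 1 + 1 + 1 + 4 + 4 + 4 + 4 + 4 + 4 + 4 + 4 + 4 + 4 + 4 + 4 + 4 + 4 + 4 + 4 + 4 + 4 + 4 + 4 = 88 = |G|.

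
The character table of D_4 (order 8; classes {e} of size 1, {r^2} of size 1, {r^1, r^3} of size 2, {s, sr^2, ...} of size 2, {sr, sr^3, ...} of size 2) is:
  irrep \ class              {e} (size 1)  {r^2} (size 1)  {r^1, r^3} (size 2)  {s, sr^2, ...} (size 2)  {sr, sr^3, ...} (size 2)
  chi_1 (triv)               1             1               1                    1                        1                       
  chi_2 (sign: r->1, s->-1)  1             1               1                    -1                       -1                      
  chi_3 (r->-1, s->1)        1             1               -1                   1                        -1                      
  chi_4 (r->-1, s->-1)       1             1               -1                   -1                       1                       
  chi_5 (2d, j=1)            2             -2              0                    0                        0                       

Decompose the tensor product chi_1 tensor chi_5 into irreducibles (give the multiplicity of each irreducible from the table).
chi_1 tensor chi_5 = chi_5 (all other irreducibles have multiplicity 0).

Explanation: The character of a tensor product is the pointwise product (chi_1 * chi_5)(C) = chi_1(C) * chi_5(C):
  {e}: (1)*(2), {r^2}: (1)*(-2), {r^1, r^3}: (1)*(0), {s, sr^2, ...}: (1)*(0), {sr, sr^3, ...}: (1)*(0)
so (chi_1 * chi_5) takes values
  {e} -> 2, {r^2} -> -2, {r^1, r^3} -> 0, {s, sr^2, ...} -> 0, {sr, sr^3, ...} -> 0.
Now take the inner product of this character with each irreducible chi from the table, <chi_1*chi_5, chi> = (1/8) sum_C |C| (chi_1*chi_5)(C) conj(chi(C)):
  <chi_1*chi_5, chi_1> = (1/8)[1*(2)*conj(1) + 1*(-2)*conj(1) + 2*(0)*conj(1) + 2*(0)*conj(1) + 2*(0)*conj(1)]
      = (1/8)[(2) + (-2) + (0) + (0) + (0)] = 0/8 = 0
  <chi_1*chi_5, chi_2> = (1/8)[1*(2)*conj(1) + 1*(-2)*conj(1) + 2*(0)*conj(1) + 2*(0)*conj(-1) + 2*(0)*conj(-1)]
      = (1/8)[(2) + (-2) + (0) + (0) + (0)] = 0/8 = 0
  <chi_1*chi_5, chi_3> = (1/8)[1*(2)*conj(1) + 1*(-2)*conj(1) + 2*(0)*conj(-1) + 2*(0)*conj(1) + 2*(0)*conj(-1)]
      = (1/8)[(2) + (-2) + (0) + (0) + (0)] = 0/8 = 0
  <chi_1*chi_5, chi_4> = (1/8)[1*(2)*conj(1) + 1*(-2)*conj(1) + 2*(0)*conj(-1) + 2*(0)*conj(-1) + 2*(0)*conj(1)]
      = (1/8)[(2) + (-2) + (0) + (0) + (0)] = 0/8 = 0
  <chi_1*chi_5, chi_5> = (1/8)[1*(2)*conj(2) + 1*(-2)*conj(-2) + 2*(0)*conj(0) + 2*(0)*conj(0) + 2*(0)*conj(0)]
      = (1/8)[(4) + (4) + (0) + (0) + (0)] = 8/8 = 1
Hence the multiplicities are chi_5: 1. Dimension check: dim(chi_1)*dim(chi_5) = 1*2 = 2 and sum (mult * dim) = 1*2 = 2.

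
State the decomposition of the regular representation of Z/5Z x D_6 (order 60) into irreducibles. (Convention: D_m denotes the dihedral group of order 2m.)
Each irreducible V_i of dimension d_i appears with multiplicity d_i, i.e. rho_reg = (direct sum over all irreducibles V_i) d_i V_i. The irreducible dimensions for Z/5Z x D_6 are 1, 1, 1, 1, 1, 1, 1, 1, 1, 1, 1, 1, 1, 1, 1, 1, 1, 1, 1, 1, 2, 2, 2, 2, 2, 2, 2, 2, 2, 2: 20 irreducibles of dimension 1, each with multiplicity 1; 10 irreducibles of dimension 2, each with multiplicity 2. Total dimension 20*1*1 + 10*2*2 = 60 = |G|.

Solution. General theorem: in the regular representation of a finite group G, each irreducible appears with multiplicity equal to its dimension. Check: dim(rho_reg) = sum d_i^2 = 1 + 1 + 1 + 1 + 1 + 1 + 1 + 1 + 1 + 1 + 1 + 1 + 1 + 1 + 1 + 1 + 1 + 1 + 1 + 1 + 4 + 4 + 4 + 4 + 4 + 4 + 4 + 4 + 4 + 4 = 60 = |G|.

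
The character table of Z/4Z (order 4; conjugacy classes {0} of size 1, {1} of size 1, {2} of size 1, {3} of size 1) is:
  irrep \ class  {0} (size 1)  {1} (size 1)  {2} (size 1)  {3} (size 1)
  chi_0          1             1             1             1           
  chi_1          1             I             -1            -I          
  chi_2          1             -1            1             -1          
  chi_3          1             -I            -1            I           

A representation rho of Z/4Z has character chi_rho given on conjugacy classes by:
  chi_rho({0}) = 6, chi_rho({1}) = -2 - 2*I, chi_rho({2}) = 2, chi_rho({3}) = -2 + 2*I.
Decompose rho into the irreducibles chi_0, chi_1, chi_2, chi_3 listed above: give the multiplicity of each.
Multiplicities: chi_0: 1, chi_1: 0, chi_2: 3, chi_3: 2.

Solution. Use <chi_rho, chi> = (1/|G|) sum_C |C| * chi_rho(C) * conj(chi(C)) with |G| = 4 for each irreducible chi in the table:
  <chi_rho, chi_0> = (1/4)[1*(6)*conj(1) + 1*(-2 - 2*I)*conj(1) + 1*(2)*conj(1) + 1*(-2 + 2*I)*conj(1)]
      = (1/4)[(6) + (-2 - 2*I) + (2) + (-2 + 2*I)] = 4/4 = 1
  <chi_rho, chi_1> = (1/4)[1*(6)*conj(1) + 1*(-2 - 2*I)*conj(I) + 1*(2)*conj(-1) + 1*(-2 + 2*I)*conj(-I)]
      = (1/4)[(6) + (-2 + 2*I) + (-2) + (-2 - 2*I)] = 0/4 = 0
  <chi_rho, chi_2> = (1/4)[1*(6)*conj(1) + 1*(-2 - 2*I)*conj(-1) + 1*(2)*conj(1) + 1*(-2 + 2*I)*conj(-1)]
      = (1/4)[(6) + (2 + 2*I) + (2) + (2 - 2*I)] = 12/4 = 3
  <chi_rho, chi_3> = (1/4)[1*(6)*conj(1) + 1*(-2 - 2*I)*conj(-I) + 1*(2)*conj(-1) + 1*(-2 + 2*I)*conj(I)]
      = (1/4)[(6) + (2 - 2*I) + (-2) + (2 + 2*I)] = 8/4 = 2
(Exp terms are combined using exp(i*s)*conj(exp(i*t)) = exp(i*(s-t)), and sums of them are collapsed using the identity that for every m > 1 the m distinct m-th roots of unity sum to 0, e.g. 1 + exp(2*I*pi/3) + exp(-2*I*pi/3) = 0.)
Dimension check: dim(rho) = sum (mult * dim) = 1*1 + 0*1 + 3*1 + 2*1 = 6 = chi_rho(e) = 6.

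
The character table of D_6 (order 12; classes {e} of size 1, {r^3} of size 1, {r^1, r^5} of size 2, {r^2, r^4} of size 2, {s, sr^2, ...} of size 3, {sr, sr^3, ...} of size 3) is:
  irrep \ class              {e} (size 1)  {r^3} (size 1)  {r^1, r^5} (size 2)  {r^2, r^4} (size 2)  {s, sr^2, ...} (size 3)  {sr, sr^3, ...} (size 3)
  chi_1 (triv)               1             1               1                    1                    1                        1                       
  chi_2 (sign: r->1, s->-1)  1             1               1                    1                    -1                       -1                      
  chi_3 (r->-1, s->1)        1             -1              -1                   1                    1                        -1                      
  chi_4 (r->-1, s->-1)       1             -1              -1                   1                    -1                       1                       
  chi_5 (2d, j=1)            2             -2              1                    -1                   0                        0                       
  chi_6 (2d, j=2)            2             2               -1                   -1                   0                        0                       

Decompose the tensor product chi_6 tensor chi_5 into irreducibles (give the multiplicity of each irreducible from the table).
chi_6 tensor chi_5 = chi_3 + chi_4 + chi_5 (all other irreducibles have multiplicity 0).

Solution. The character of a tensor product is the pointwise product (chi_6 * chi_5)(C) = chi_6(C) * chi_5(C):
  {e}: (2)*(2), {r^3}: (2)*(-2), {r^1, r^5}: (-1)*(1), {r^2, r^4}: (-1)*(-1), {s, sr^2, ...}: (0)*(0), {sr, sr^3, ...}: (0)*(0)
so (chi_6 * chi_5) takes values
  {e} -> 4, {r^3} -> -4, {r^1, r^5} -> -1, {r^2, r^4} -> 1, {s, sr^2, ...} -> 0, {sr, sr^3, ...} -> 0.
Now take the inner product of this character with each irreducible chi from the table, <chi_6*chi_5, chi> = (1/12) sum_C |C| (chi_6*chi_5)(C) conj(chi(C)):
  <chi_6*chi_5, chi_1> = (1/12)[1*(4)*conj(1) + 1*(-4)*conj(1) + 2*(-1)*conj(1) + 2*(1)*conj(1) + 3*(0)*conj(1) + 3*(0)*conj(1)]
      = (1/12)[(4) + (-4) + (-2) + (2) + (0) + (0)] = 0/12 = 0
  <chi_6*chi_5, chi_2> = (1/12)[1*(4)*conj(1) + 1*(-4)*conj(1) + 2*(-1)*conj(1) + 2*(1)*conj(1) + 3*(0)*conj(-1) + 3*(0)*conj(-1)]
      = (1/12)[(4) + (-4) + (-2) + (2) + (0) + (0)] = 0/12 = 0
  <chi_6*chi_5, chi_3> = (1/12)[1*(4)*conj(1) + 1*(-4)*conj(-1) + 2*(-1)*conj(-1) + 2*(1)*conj(1) + 3*(0)*conj(1) + 3*(0)*conj(-1)]
      = (1/12)[(4) + (4) + (2) + (2) + (0) + (0)] = 12/12 = 1
  <chi_6*chi_5, chi_4> = (1/12)[1*(4)*conj(1) + 1*(-4)*conj(-1) + 2*(-1)*conj(-1) + 2*(1)*conj(1) + 3*(0)*conj(-1) + 3*(0)*conj(1)]
      = (1/12)[(4) + (4) + (2) + (2) + (0) + (0)] = 12/12 = 1
  <chi_6*chi_5, chi_5> = (1/12)[1*(4)*conj(2) + 1*(-4)*conj(-2) + 2*(-1)*conj(1) + 2*(1)*conj(-1) + 3*(0)*conj(0) + 3*(0)*conj(0)]
      = (1/12)[(8) + (8) + (-2) + (-2) + (0) + (0)] = 12/12 = 1
  <chi_6*chi_5, chi_6> = (1/12)[1*(4)*conj(2) + 1*(-4)*conj(2) + 2*(-1)*conj(-1) + 2*(1)*conj(-1) + 3*(0)*conj(0) + 3*(0)*conj(0)]
      = (1/12)[(8) + (-8) + (2) + (-2) + (0) + (0)] = 0/12 = 0
Hence the multiplicities are chi_3: 1, chi_4: 1, chi_5: 1. Dimension check: dim(chi_6)*dim(chi_5) = 2*2 = 4 and sum (mult * dim) = 1*1 + 1*1 + 1*2 = 4.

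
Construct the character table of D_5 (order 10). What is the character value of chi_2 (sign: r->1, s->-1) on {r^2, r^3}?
Conjugacy classes: {e} of size 1, {r^1, r^4} of size 2, {r^2, r^3} of size 2, {s, sr, ..., sr^4} of size 5.
Character table:
  irrep \ class              {e} (size 1)  {r^1, r^4} (size 2)  {r^2, r^3} (size 2)  {s, sr, ..., sr^4} (size 5)
  chi_1 (triv)               1             1                    1                    1                          
  chi_2 (sign: r->1, s->-1)  1             1                    1                    -1                         
  chi_3 (2d, j=1)            2             -1/2 + sqrt(5)/2     -sqrt(5)/2 - 1/2     0                          
  chi_4 (2d, j=2)            2             -sqrt(5)/2 - 1/2     -1/2 + sqrt(5)/2     0                          

Spot check: chi_2 (sign: r->1, s->-1) on {r^2, r^3} = 1.

D_5 has order 2*5 = 10 with 4 conjugacy classes, hence 4 irreducibles. Sum of squared dims 1 + 1 + 4 + 4 = 10 = |G|. Linear characters come from the abelianisation; the 2-dimensional irreps have character r^k -> 2*cos(2*pi*j*k/5), reflections -> 0.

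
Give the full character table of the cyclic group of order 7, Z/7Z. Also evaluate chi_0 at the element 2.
Character table of Z/7Z (irreps indexed chi_0,...,chi_6 with chi_k(m) = zeta_7^(k*m), zeta_7 = exp(2*pi*i/7)):
  irrep \ class  {0} (size 1)  {1} (size 1)    {2} (size 1)    {3} (size 1)    {4} (size 1)    {5} (size 1)    {6} (size 1)  
  chi_0          1             1               1               1               1               1               1             
  chi_1          1             exp(2*I*pi/7)   exp(4*I*pi/7)   exp(6*I*pi/7)   exp(-6*I*pi/7)  exp(-4*I*pi/7)  exp(-2*I*pi/7)
  chi_2          1             exp(4*I*pi/7)   exp(-6*I*pi/7)  exp(-2*I*pi/7)  exp(2*I*pi/7)   exp(6*I*pi/7)   exp(-4*I*pi/7)
  chi_3          1             exp(6*I*pi/7)   exp(-2*I*pi/7)  exp(4*I*pi/7)   exp(-4*I*pi/7)  exp(2*I*pi/7)   exp(-6*I*pi/7)
  chi_4          1             exp(-6*I*pi/7)  exp(2*I*pi/7)   exp(-4*I*pi/7)  exp(4*I*pi/7)   exp(-2*I*pi/7)  exp(6*I*pi/7) 
  chi_5          1             exp(-4*I*pi/7)  exp(6*I*pi/7)   exp(2*I*pi/7)   exp(-2*I*pi/7)  exp(-6*I*pi/7)  exp(4*I*pi/7) 
  chi_6          1             exp(-2*I*pi/7)  exp(-4*I*pi/7)  exp(-6*I*pi/7)  exp(6*I*pi/7)   exp(4*I*pi/7)   exp(2*I*pi/7) 

Spot check: chi_0(2) = zeta_7^(0*2) = zeta_7^0 = 1.

Derivation: Z/7Z is abelian, so all 7 irreducible complex representations are 1-dimensional. They are given by chi_k(m) = zeta_7^(k*m) for k = 0,...,6. Row orthogonality: sum_m chi_k(m) conj(chi_l(m)) = 7 * [k = l].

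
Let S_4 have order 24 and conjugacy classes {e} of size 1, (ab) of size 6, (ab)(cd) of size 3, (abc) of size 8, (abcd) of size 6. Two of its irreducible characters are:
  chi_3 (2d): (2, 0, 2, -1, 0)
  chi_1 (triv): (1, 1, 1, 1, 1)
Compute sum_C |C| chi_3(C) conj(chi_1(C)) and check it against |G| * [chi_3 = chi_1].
Sum = 0; so <chi_3, chi_1> = 0 (distinct irreducibles are orthogonal).

Reasoning: Compute term by term over conjugacy classes (|C| * chi_3(C) * conj(chi_1(C))):
  1*(2)*conj(1) + 6*(0)*conj(1) + 3*(2)*conj(1) + 8*(-1)*conj(1) + 6*(0)*conj(1)
  = (2) + (0) + (6) + (-8) + (0)
  = 0.
Dividing by |G| = 24 gives 0/24 = 0, matching the row-orthogonality relation <chi_3, chi_1> = [chi_3 = chi_1].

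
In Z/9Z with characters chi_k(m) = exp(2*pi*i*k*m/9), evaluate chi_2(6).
chi_2(6) = zeta_9^12 = exp(2*I*pi/3)

Derivation: chi_2(6) = zeta_9^(2*6) = zeta_9^12. Since zeta_9^9 = 1, this equals zeta_9^3 = exp(2*pi*i*3/9) = exp(2*I*pi/3).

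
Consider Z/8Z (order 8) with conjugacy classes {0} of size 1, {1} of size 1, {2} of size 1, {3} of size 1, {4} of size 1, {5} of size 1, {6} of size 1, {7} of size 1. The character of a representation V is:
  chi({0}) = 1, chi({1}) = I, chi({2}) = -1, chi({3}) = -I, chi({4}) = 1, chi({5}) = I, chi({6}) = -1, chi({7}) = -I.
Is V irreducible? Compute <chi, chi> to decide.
Irreducible: <chi, chi> = 1.

Details: <chi, chi> = (1/|G|) sum_C |C| * |chi(C)|^2 = (1/8)[1*|1|^2 + 1*|I|^2 + 1*|-1|^2 + 1*|-I|^2 + 1*|1|^2 + 1*|I|^2 + 1*|-1|^2 + 1*|-I|^2]
  = (1/8)[(1) + (1) + (1) + (1) + (1) + (1) + (1) + (1)] = 8/8 = 1.
(Exp terms are combined using exp(i*s)*conj(exp(i*t)) = exp(i*(s-t)), and sums of them are collapsed using the identity that for every m > 1 the m distinct m-th roots of unity sum to 0, e.g. 1 + exp(2*I*pi/3) + exp(-2*I*pi/3) = 0.)
A character is irreducible iff <chi, chi> = 1, so this representation is irreducible.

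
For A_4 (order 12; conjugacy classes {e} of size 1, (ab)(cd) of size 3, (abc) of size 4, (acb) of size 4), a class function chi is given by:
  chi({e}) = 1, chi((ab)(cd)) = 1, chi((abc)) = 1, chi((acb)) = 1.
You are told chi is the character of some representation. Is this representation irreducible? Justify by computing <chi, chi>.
Irreducible: <chi, chi> = 1.

Argument: <chi, chi> = (1/|G|) sum_C |C| * |chi(C)|^2 = (1/12)[1*|1|^2 + 3*|1|^2 + 4*|1|^2 + 4*|1|^2]
  = (1/12)[(1) + (3) + (4) + (4)] = 12/12 = 1.
(Exp terms are combined using exp(i*s)*conj(exp(i*t)) = exp(i*(s-t)), and sums of them are collapsed using the identity that for every m > 1 the m distinct m-th roots of unity sum to 0, e.g. 1 + exp(2*I*pi/3) + exp(-2*I*pi/3) = 0.)
A character is irreducible iff <chi, chi> = 1, so this representation is irreducible.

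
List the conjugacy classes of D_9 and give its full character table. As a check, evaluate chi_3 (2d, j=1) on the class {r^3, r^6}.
Conjugacy classes: {e} of size 1, {r^1, r^8} of size 2, {r^2, r^7} of size 2, {r^3, r^6} of size 2, {r^4, r^5} of size 2, {s, sr, ..., sr^8} of size 9.
Character table:
  irrep \ class              {e} (size 1)  {r^1, r^8} (size 2)  {r^2, r^7} (size 2)  {r^3, r^6} (size 2)  {r^4, r^5} (size 2)  {s, sr, ..., sr^8} (size 9)
  chi_1 (triv)               1             1                    1                    1                    1                    1                          
  chi_2 (sign: r->1, s->-1)  1             1                    1                    1                    1                    -1                         
  chi_3 (2d, j=1)            2             2*cos(2*pi/9)        2*cos(4*pi/9)        -1                   -2*cos(pi/9)         0                          
  chi_4 (2d, j=2)            2             2*cos(4*pi/9)        -2*cos(pi/9)         -1                   2*cos(2*pi/9)        0                          
  chi_5 (2d, j=3)            2             -1                   -1                   2                    -1                   0                          
  chi_6 (2d, j=4)            2             -2*cos(pi/9)         2*cos(2*pi/9)        -1                   2*cos(4*pi/9)        0                          

Spot check: chi_3 (2d, j=1) on {r^3, r^6} = -1.

Proof sketch: D_9 has order 2*9 = 18 with 6 conjugacy classes, hence 6 irreducibles. Sum of squared dims 1 + 1 + 4 + 4 + 4 + 4 = 18 = |G|. Linear characters come from the abelianisation; the 2-dimensional irreps have character r^k -> 2*cos(2*pi*j*k/9), reflections -> 0.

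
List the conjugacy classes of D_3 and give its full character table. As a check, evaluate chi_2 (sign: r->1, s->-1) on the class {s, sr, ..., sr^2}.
Conjugacy classes: {e} of size 1, {r^1, r^2} of size 2, {s, sr, ..., sr^2} of size 3.
Character table:
  irrep \ class              {e} (size 1)  {r^1, r^2} (size 2)  {s, sr, ..., sr^2} (size 3)
  chi_1 (triv)               1             1                    1                          
  chi_2 (sign: r->1, s->-1)  1             1                    -1                         
  chi_3 (2d, j=1)            2             -1                   0                          

Spot check: chi_2 (sign: r->1, s->-1) on {s, sr, ..., sr^2} = -1.

Solution. D_3 has order 2*3 = 6 with 3 conjugacy classes, hence 3 irreducibles. Sum of squared dims 1 + 1 + 4 = 6 = |G|. Linear characters come from the abelianisation; the 2-dimensional irreps have character r^k -> 2*cos(2*pi*j*k/3), reflections -> 0.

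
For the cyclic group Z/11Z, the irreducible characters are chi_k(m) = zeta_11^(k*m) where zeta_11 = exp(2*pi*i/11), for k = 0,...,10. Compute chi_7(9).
chi_7(9) = zeta_11^63 = exp(-6*I*pi/11)

chi_7(9) = zeta_11^(7*9) = zeta_11^63. Since zeta_11^11 = 1, this equals zeta_11^8 = exp(2*pi*i*8/11) = exp(-6*I*pi/11).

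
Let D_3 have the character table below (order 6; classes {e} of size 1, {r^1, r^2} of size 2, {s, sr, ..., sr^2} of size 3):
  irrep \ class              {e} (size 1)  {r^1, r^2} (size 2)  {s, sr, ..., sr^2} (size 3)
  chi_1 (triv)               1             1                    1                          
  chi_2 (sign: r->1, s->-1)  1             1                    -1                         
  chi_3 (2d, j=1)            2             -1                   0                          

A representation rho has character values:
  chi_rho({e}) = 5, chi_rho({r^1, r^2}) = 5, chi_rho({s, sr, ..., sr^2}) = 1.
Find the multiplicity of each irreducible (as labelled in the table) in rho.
Multiplicities: chi_1: 3, chi_2: 2, chi_3: 0.

Why: Use <chi_rho, chi> = (1/|G|) sum_C |C| * chi_rho(C) * conj(chi(C)) with |G| = 6 for each irreducible chi in the table:
  <chi_rho, chi_1> = (1/6)[1*(5)*conj(1) + 2*(5)*conj(1) + 3*(1)*conj(1)]
      = (1/6)[(5) + (10) + (3)] = 18/6 = 3
  <chi_rho, chi_2> = (1/6)[1*(5)*conj(1) + 2*(5)*conj(1) + 3*(1)*conj(-1)]
      = (1/6)[(5) + (10) + (-3)] = 12/6 = 2
  <chi_rho, chi_3> = (1/6)[1*(5)*conj(2) + 2*(5)*conj(-1) + 3*(1)*conj(0)]
      = (1/6)[(10) + (-10) + (0)] = 0/6 = 0
Dimension check: dim(rho) = sum (mult * dim) = 3*1 + 2*1 + 0*2 = 5 = chi_rho(e) = 5.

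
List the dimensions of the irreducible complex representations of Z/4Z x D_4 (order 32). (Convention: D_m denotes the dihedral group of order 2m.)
Dimensions: 1, 1, 1, 1, 1, 1, 1, 1, 1, 1, 1, 1, 1, 1, 1, 1, 2, 2, 2, 2

Proof sketch: There are 20 irreducibles (= number of conjugacy classes). Their dimensions d_i satisfy sum d_i^2 = |G| = 32: 1 + 1 + 1 + 1 + 1 + 1 + 1 + 1 + 1 + 1 + 1 + 1 + 1 + 1 + 1 + 1 + 4 + 4 + 4 + 4 = 32. (For the product with Z/4Z: each of the 4 1-dim characters of Z/4Z tensors with each irrep of D_4, giving 4 copies of each D_4-dimension.)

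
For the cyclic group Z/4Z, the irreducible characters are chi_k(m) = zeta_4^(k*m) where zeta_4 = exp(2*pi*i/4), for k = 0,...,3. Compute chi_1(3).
chi_1(3) = zeta_4^3 = -I

Details: chi_1(3) = zeta_4^(1*3) = zeta_4^3. Since zeta_4^4 = 1, this equals zeta_4^3 = exp(2*pi*i*3/4) = -I.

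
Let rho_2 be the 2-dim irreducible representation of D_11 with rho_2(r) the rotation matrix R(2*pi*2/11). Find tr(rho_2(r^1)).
chi_{rho_2}(r^1) = 2*cos(2*pi*2*1/11) = 2*cos(4*pi/11)

Solution. rho_2(r^1) is rotation by angle 2*pi*2*1/11, whose trace is 2*cos(2*pi*2*1/11) = 2*cos(4*pi/11).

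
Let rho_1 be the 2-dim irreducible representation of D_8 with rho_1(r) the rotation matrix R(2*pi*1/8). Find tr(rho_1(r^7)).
chi_{rho_1}(r^7) = 2*cos(2*pi*1*7/8) = sqrt(2)

Argument: rho_1(r^7) is rotation by angle 2*pi*1*7/8, whose trace is 2*cos(2*pi*1*7/8) = sqrt(2).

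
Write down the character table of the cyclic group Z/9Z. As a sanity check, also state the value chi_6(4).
Character table of Z/9Z (irreps indexed chi_0,...,chi_8 with chi_k(m) = zeta_9^(k*m), zeta_9 = exp(2*pi*i/9)):
  irrep \ class  {0} (size 1)  {1} (size 1)    {2} (size 1)    {3} (size 1)    {4} (size 1)    {5} (size 1)    {6} (size 1)    {7} (size 1)    {8} (size 1)  
  chi_0          1             1               1               1               1               1               1               1               1             
  chi_1          1             exp(2*I*pi/9)   exp(4*I*pi/9)   exp(2*I*pi/3)   exp(8*I*pi/9)   exp(-8*I*pi/9)  exp(-2*I*pi/3)  exp(-4*I*pi/9)  exp(-2*I*pi/9)
  chi_2          1             exp(4*I*pi/9)   exp(8*I*pi/9)   exp(-2*I*pi/3)  exp(-2*I*pi/9)  exp(2*I*pi/9)   exp(2*I*pi/3)   exp(-8*I*pi/9)  exp(-4*I*pi/9)
  chi_3          1             exp(2*I*pi/3)   exp(-2*I*pi/3)  1               exp(2*I*pi/3)   exp(-2*I*pi/3)  1               exp(2*I*pi/3)   exp(-2*I*pi/3)
  chi_4          1             exp(8*I*pi/9)   exp(-2*I*pi/9)  exp(2*I*pi/3)   exp(-4*I*pi/9)  exp(4*I*pi/9)   exp(-2*I*pi/3)  exp(2*I*pi/9)   exp(-8*I*pi/9)
  chi_5          1             exp(-8*I*pi/9)  exp(2*I*pi/9)   exp(-2*I*pi/3)  exp(4*I*pi/9)   exp(-4*I*pi/9)  exp(2*I*pi/3)   exp(-2*I*pi/9)  exp(8*I*pi/9) 
  chi_6          1             exp(-2*I*pi/3)  exp(2*I*pi/3)   1               exp(-2*I*pi/3)  exp(2*I*pi/3)   1               exp(-2*I*pi/3)  exp(2*I*pi/3) 
  chi_7          1             exp(-4*I*pi/9)  exp(-8*I*pi/9)  exp(2*I*pi/3)   exp(2*I*pi/9)   exp(-2*I*pi/9)  exp(-2*I*pi/3)  exp(8*I*pi/9)   exp(4*I*pi/9) 
  chi_8          1             exp(-2*I*pi/9)  exp(-4*I*pi/9)  exp(-2*I*pi/3)  exp(-8*I*pi/9)  exp(8*I*pi/9)   exp(2*I*pi/3)   exp(4*I*pi/9)   exp(2*I*pi/9) 

Spot check: chi_6(4) = zeta_9^(6*4) = zeta_9^24 = exp(-2*I*pi/3).

Z/9Z is abelian, so all 9 irreducible complex representations are 1-dimensional. They are given by chi_k(m) = zeta_9^(k*m) for k = 0,...,8. Row orthogonality: sum_m chi_k(m) conj(chi_l(m)) = 9 * [k = l].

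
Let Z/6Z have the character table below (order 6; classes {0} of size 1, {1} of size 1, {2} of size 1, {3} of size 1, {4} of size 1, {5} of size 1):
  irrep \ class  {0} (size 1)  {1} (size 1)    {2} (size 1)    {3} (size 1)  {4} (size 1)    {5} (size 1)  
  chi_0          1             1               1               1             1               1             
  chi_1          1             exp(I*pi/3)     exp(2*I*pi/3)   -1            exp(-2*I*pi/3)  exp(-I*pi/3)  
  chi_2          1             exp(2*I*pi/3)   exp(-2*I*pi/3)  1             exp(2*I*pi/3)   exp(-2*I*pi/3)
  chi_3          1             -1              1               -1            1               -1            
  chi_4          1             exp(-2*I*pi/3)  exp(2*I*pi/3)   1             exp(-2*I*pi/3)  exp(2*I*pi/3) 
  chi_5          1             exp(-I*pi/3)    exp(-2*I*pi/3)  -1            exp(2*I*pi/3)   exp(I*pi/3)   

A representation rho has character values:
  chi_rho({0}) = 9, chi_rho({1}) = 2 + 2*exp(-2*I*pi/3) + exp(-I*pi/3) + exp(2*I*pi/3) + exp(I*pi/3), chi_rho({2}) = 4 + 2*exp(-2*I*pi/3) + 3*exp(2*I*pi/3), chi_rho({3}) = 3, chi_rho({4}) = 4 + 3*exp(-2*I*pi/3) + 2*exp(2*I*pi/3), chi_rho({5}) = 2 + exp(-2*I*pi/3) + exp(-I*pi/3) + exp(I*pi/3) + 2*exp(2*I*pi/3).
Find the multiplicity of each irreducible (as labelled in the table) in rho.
Multiplicities: chi_0: 3, chi_1: 1, chi_2: 1, chi_3: 1, chi_4: 2, chi_5: 1.

Justification: Use <chi_rho, chi> = (1/|G|) sum_C |C| * chi_rho(C) * conj(chi(C)) with |G| = 6 for each irreducible chi in the table:
  <chi_rho, chi_0> = (1/6)[1*(9)*conj(1) + 1*(2 + 2*exp(-2*I*pi/3) + exp(-I*pi/3) + exp(2*I*pi/3) + exp(I*pi/3))*conj(1) + 1*(4 + 2*exp(-2*I*pi/3) + 3*exp(2*I*pi/3))*conj(1) + 1*(3)*conj(1) + 1*(4 + 3*exp(-2*I*pi/3) + 2*exp(2*I*pi/3))*conj(1) + 1*(2 + exp(-2*I*pi/3) + exp(-I*pi/3) + exp(I*pi/3) + 2*exp(2*I*pi/3))*conj(1)]
      = (1/6)[(9) + (2 + 2*exp(-2*I*pi/3) + exp(-I*pi/3) + exp(2*I*pi/3) + exp(I*pi/3)) + (4 + 2*exp(-2*I*pi/3) + 3*exp(2*I*pi/3)) + (3) + (4 + 3*exp(-2*I*pi/3) + 2*exp(2*I*pi/3)) + (2 + exp(-2*I*pi/3) + exp(-I*pi/3) + exp(I*pi/3) + 2*exp(2*I*pi/3))] = 18/6 = 3
  <chi_rho, chi_1> = (1/6)[1*(9)*conj(1) + 1*(2 + 2*exp(-2*I*pi/3) + exp(-I*pi/3) + exp(2*I*pi/3) + exp(I*pi/3))*conj(exp(I*pi/3)) + 1*(4 + 2*exp(-2*I*pi/3) + 3*exp(2*I*pi/3))*conj(exp(2*I*pi/3)) + 1*(3)*conj(-1) + 1*(4 + 3*exp(-2*I*pi/3) + 2*exp(2*I*pi/3))*conj(exp(-2*I*pi/3)) + 1*(2 + exp(-2*I*pi/3) + exp(-I*pi/3) + exp(I*pi/3) + 2*exp(2*I*pi/3))*conj(exp(-I*pi/3))]
      = (1/6)[(9) + (-1 + 2*exp(-I*pi/3) + exp(-2*I*pi/3) + exp(I*pi/3)) + (3 + 4*exp(-2*I*pi/3) + 2*exp(2*I*pi/3)) + (-3) + (3 + 2*exp(-2*I*pi/3) + 4*exp(2*I*pi/3)) + (-1 + exp(-I*pi/3) + exp(2*I*pi/3) + 2*exp(I*pi/3))] = 6/6 = 1
  <chi_rho, chi_2> = (1/6)[1*(9)*conj(1) + 1*(2 + 2*exp(-2*I*pi/3) + exp(-I*pi/3) + exp(2*I*pi/3) + exp(I*pi/3))*conj(exp(2*I*pi/3)) + 1*(4 + 2*exp(-2*I*pi/3) + 3*exp(2*I*pi/3))*conj(exp(-2*I*pi/3)) + 1*(3)*conj(1) + 1*(4 + 3*exp(-2*I*pi/3) + 2*exp(2*I*pi/3))*conj(exp(2*I*pi/3)) + 1*(2 + exp(-2*I*pi/3) + exp(-I*pi/3) + exp(I*pi/3) + 2*exp(2*I*pi/3))*conj(exp(-2*I*pi/3))]
      = (1/6)[(9) + (2*exp(-2*I*pi/3) + exp(-I*pi/3) + 2*exp(2*I*pi/3)) + (2 + 3*exp(-2*I*pi/3) + 4*exp(2*I*pi/3)) + (3) + (2 + 4*exp(-2*I*pi/3) + 3*exp(2*I*pi/3)) + (2*exp(-2*I*pi/3) + exp(I*pi/3) + 2*exp(2*I*pi/3))] = 6/6 = 1
  <chi_rho, chi_3> = (1/6)[1*(9)*conj(1) + 1*(2 + 2*exp(-2*I*pi/3) + exp(-I*pi/3) + exp(2*I*pi/3) + exp(I*pi/3))*conj(-1) + 1*(4 + 2*exp(-2*I*pi/3) + 3*exp(2*I*pi/3))*conj(1) + 1*(3)*conj(-1) + 1*(4 + 3*exp(-2*I*pi/3) + 2*exp(2*I*pi/3))*conj(1) + 1*(2 + exp(-2*I*pi/3) + exp(-I*pi/3) + exp(I*pi/3) + 2*exp(2*I*pi/3))*conj(-1)]
      = (1/6)[(9) + (-2 - exp(I*pi/3) - exp(2*I*pi/3) - exp(-I*pi/3) - 2*exp(-2*I*pi/3)) + (4 + 2*exp(-2*I*pi/3) + 3*exp(2*I*pi/3)) + (-3) + (4 + 3*exp(-2*I*pi/3) + 2*exp(2*I*pi/3)) + (-2 - 2*exp(2*I*pi/3) - exp(I*pi/3) - exp(-I*pi/3) - exp(-2*I*pi/3))] = 6/6 = 1
  <chi_rho, chi_4> = (1/6)[1*(9)*conj(1) + 1*(2 + 2*exp(-2*I*pi/3) + exp(-I*pi/3) + exp(2*I*pi/3) + exp(I*pi/3))*conj(exp(-2*I*pi/3)) + 1*(4 + 2*exp(-2*I*pi/3) + 3*exp(2*I*pi/3))*conj(exp(2*I*pi/3)) + 1*(3)*conj(1) + 1*(4 + 3*exp(-2*I*pi/3) + 2*exp(2*I*pi/3))*conj(exp(-2*I*pi/3)) + 1*(2 + exp(-2*I*pi/3) + exp(-I*pi/3) + exp(I*pi/3) + 2*exp(2*I*pi/3))*conj(exp(2*I*pi/3))]
      = (1/6)[(9) + (1 + exp(-2*I*pi/3) + exp(I*pi/3) + 2*exp(2*I*pi/3)) + (3 + 4*exp(-2*I*pi/3) + 2*exp(2*I*pi/3)) + (3) + (3 + 2*exp(-2*I*pi/3) + 4*exp(2*I*pi/3)) + (1 + 2*exp(-2*I*pi/3) + exp(-I*pi/3) + exp(2*I*pi/3))] = 12/6 = 2
  <chi_rho, chi_5> = (1/6)[1*(9)*conj(1) + 1*(2 + 2*exp(-2*I*pi/3) + exp(-I*pi/3) + exp(2*I*pi/3) + exp(I*pi/3))*conj(exp(-I*pi/3)) + 1*(4 + 2*exp(-2*I*pi/3) + 3*exp(2*I*pi/3))*conj(exp(-2*I*pi/3)) + 1*(3)*conj(-1) + 1*(4 + 3*exp(-2*I*pi/3) + 2*exp(2*I*pi/3))*conj(exp(2*I*pi/3)) + 1*(2 + exp(-2*I*pi/3) + exp(-I*pi/3) + exp(I*pi/3) + 2*exp(2*I*pi/3))*conj(exp(I*pi/3))]
      = (1/6)[(9) + (2*exp(-I*pi/3) + exp(2*I*pi/3) + 2*exp(I*pi/3)) + (2 + 3*exp(-2*I*pi/3) + 4*exp(2*I*pi/3)) + (-3) + (2 + 4*exp(-2*I*pi/3) + 3*exp(2*I*pi/3)) + (2*exp(-I*pi/3) + exp(-2*I*pi/3) + 2*exp(I*pi/3))] = 6/6 = 1
(Exp terms are combined using exp(i*s)*conj(exp(i*t)) = exp(i*(s-t)), and sums of them are collapsed using the identity that for every m > 1 the m distinct m-th roots of unity sum to 0, e.g. 1 + exp(2*I*pi/3) + exp(-2*I*pi/3) = 0.)
Dimension check: dim(rho) = sum (mult * dim) = 3*1 + 1*1 + 1*1 + 1*1 + 2*1 + 1*1 = 9 = chi_rho(e) = 9.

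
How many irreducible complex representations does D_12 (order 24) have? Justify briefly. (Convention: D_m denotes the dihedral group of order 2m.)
9

Working: The number of irreducible complex representations of a finite group equals its number of conjugacy classes. D_12 has 9 conjugacy classes (n/2 + 3 for n even), so D_12 (order 24) has exactly 9 irreducible complex representations.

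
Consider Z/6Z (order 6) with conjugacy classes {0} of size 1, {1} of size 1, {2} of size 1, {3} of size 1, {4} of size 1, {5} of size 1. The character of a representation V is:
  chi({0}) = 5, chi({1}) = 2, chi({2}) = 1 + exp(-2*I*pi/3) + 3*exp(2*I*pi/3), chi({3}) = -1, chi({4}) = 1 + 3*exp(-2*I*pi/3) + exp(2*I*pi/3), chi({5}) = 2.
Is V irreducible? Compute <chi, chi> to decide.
Not irreducible (reducible): <chi, chi> = 7 > 1.

Solution. <chi, chi> = (1/|G|) sum_C |C| * |chi(C)|^2 = (1/6)[1*|5|^2 + 1*|2|^2 + 1*|1 + exp(-2*I*pi/3) + 3*exp(2*I*pi/3)|^2 + 1*|-1|^2 + 1*|1 + 3*exp(-2*I*pi/3) + exp(2*I*pi/3)|^2 + 1*|2|^2]
  = (1/6)[(25) + (4) + (4) + (1) + (4) + (4)] = 42/6 = 7.
(Exp terms are combined using exp(i*s)*conj(exp(i*t)) = exp(i*(s-t)), and sums of them are collapsed using the identity that for every m > 1 the m distinct m-th roots of unity sum to 0, e.g. 1 + exp(2*I*pi/3) + exp(-2*I*pi/3) = 0.)
A character is irreducible iff <chi, chi> = 1, so this representation is reducible.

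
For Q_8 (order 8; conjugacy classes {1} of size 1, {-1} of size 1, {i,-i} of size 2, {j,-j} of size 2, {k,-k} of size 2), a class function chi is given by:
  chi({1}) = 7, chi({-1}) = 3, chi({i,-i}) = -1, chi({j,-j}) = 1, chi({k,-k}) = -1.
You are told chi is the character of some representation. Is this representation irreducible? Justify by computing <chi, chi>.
Not irreducible (reducible): <chi, chi> = 8 > 1.

Proof sketch: <chi, chi> = (1/|G|) sum_C |C| * |chi(C)|^2 = (1/8)[1*|7|^2 + 1*|3|^2 + 2*|-1|^2 + 2*|1|^2 + 2*|-1|^2]
  = (1/8)[(49) + (9) + (2) + (2) + (2)] = 64/8 = 8.
A character is irreducible iff <chi, chi> = 1, so this representation is reducible.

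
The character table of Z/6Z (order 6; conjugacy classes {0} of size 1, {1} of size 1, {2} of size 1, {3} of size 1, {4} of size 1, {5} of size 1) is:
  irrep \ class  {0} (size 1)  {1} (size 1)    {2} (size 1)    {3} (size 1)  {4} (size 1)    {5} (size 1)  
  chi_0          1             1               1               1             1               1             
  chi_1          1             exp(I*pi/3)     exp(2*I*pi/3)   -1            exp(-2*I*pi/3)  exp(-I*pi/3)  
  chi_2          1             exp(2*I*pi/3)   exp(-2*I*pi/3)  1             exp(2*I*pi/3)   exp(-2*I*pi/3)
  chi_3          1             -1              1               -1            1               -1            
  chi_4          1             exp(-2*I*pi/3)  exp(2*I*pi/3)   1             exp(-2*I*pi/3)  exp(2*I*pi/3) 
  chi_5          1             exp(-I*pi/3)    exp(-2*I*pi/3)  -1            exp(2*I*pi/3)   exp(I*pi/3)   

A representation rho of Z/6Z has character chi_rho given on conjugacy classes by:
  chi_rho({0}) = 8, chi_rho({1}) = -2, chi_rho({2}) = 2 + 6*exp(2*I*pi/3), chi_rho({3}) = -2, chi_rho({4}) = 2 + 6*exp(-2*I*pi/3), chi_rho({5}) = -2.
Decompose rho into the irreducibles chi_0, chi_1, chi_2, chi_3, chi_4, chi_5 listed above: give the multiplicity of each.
Multiplicities: chi_0: 0, chi_1: 3, chi_2: 0, chi_3: 2, chi_4: 3, chi_5: 0.

Use <chi_rho, chi> = (1/|G|) sum_C |C| * chi_rho(C) * conj(chi(C)) with |G| = 6 for each irreducible chi in the table:
  <chi_rho, chi_0> = (1/6)[1*(8)*conj(1) + 1*(-2)*conj(1) + 1*(2 + 6*exp(2*I*pi/3))*conj(1) + 1*(-2)*conj(1) + 1*(2 + 6*exp(-2*I*pi/3))*conj(1) + 1*(-2)*conj(1)]
      = (1/6)[(8) + (-2) + (2 + 6*exp(2*I*pi/3)) + (-2) + (2 + 6*exp(-2*I*pi/3)) + (-2)] = 0/6 = 0
  <chi_rho, chi_1> = (1/6)[1*(8)*conj(1) + 1*(-2)*conj(exp(I*pi/3)) + 1*(2 + 6*exp(2*I*pi/3))*conj(exp(2*I*pi/3)) + 1*(-2)*conj(-1) + 1*(2 + 6*exp(-2*I*pi/3))*conj(exp(-2*I*pi/3)) + 1*(-2)*conj(exp(-I*pi/3))]
      = (1/6)[(8) + (-2*exp(-I*pi/3)) + (6 + 2*exp(-2*I*pi/3)) + (2) + (6 + 2*exp(2*I*pi/3)) + (-2*exp(I*pi/3))] = 18/6 = 3
  <chi_rho, chi_2> = (1/6)[1*(8)*conj(1) + 1*(-2)*conj(exp(2*I*pi/3)) + 1*(2 + 6*exp(2*I*pi/3))*conj(exp(-2*I*pi/3)) + 1*(-2)*conj(1) + 1*(2 + 6*exp(-2*I*pi/3))*conj(exp(2*I*pi/3)) + 1*(-2)*conj(exp(-2*I*pi/3))]
      = (1/6)[(8) + (3*exp(-I*pi/3) - 2*exp(-2*I*pi/3) + 3*exp(2*I*pi/3)) + (6*exp(-2*I*pi/3) + 2*exp(2*I*pi/3)) + (-2) + (2*exp(-2*I*pi/3) + 6*exp(2*I*pi/3)) + (3*exp(-2*I*pi/3) - 2*exp(2*I*pi/3) + 3*exp(I*pi/3))] = 0/6 = 0
  <chi_rho, chi_3> = (1/6)[1*(8)*conj(1) + 1*(-2)*conj(-1) + 1*(2 + 6*exp(2*I*pi/3))*conj(1) + 1*(-2)*conj(-1) + 1*(2 + 6*exp(-2*I*pi/3))*conj(1) + 1*(-2)*conj(-1)]
      = (1/6)[(8) + (2) + (2 + 6*exp(2*I*pi/3)) + (2) + (2 + 6*exp(-2*I*pi/3)) + (2)] = 12/6 = 2
  <chi_rho, chi_4> = (1/6)[1*(8)*conj(1) + 1*(-2)*conj(exp(-2*I*pi/3)) + 1*(2 + 6*exp(2*I*pi/3))*conj(exp(2*I*pi/3)) + 1*(-2)*conj(1) + 1*(2 + 6*exp(-2*I*pi/3))*conj(exp(-2*I*pi/3)) + 1*(-2)*conj(exp(2*I*pi/3))]
      = (1/6)[(8) + (-2*exp(2*I*pi/3)) + (6 + 2*exp(-2*I*pi/3)) + (-2) + (6 + 2*exp(2*I*pi/3)) + (-2*exp(-2*I*pi/3))] = 18/6 = 3
  <chi_rho, chi_5> = (1/6)[1*(8)*conj(1) + 1*(-2)*conj(exp(-I*pi/3)) + 1*(2 + 6*exp(2*I*pi/3))*conj(exp(-2*I*pi/3)) + 1*(-2)*conj(-1) + 1*(2 + 6*exp(-2*I*pi/3))*conj(exp(2*I*pi/3)) + 1*(-2)*conj(exp(I*pi/3))]
      = (1/6)[(8) + (3*exp(-I*pi/3) - 2*exp(I*pi/3) + 3*exp(2*I*pi/3)) + (6*exp(-2*I*pi/3) + 2*exp(2*I*pi/3)) + (2) + (2*exp(-2*I*pi/3) + 6*exp(2*I*pi/3)) + (3*exp(-2*I*pi/3) - 2*exp(-I*pi/3) + 3*exp(I*pi/3))] = 0/6 = 0
(Exp terms are combined using exp(i*s)*conj(exp(i*t)) = exp(i*(s-t)), and sums of them are collapsed using the identity that for every m > 1 the m distinct m-th roots of unity sum to 0, e.g. 1 + exp(2*I*pi/3) + exp(-2*I*pi/3) = 0.)
Dimension check: dim(rho) = sum (mult * dim) = 0*1 + 3*1 + 0*1 + 2*1 + 3*1 + 0*1 = 8 = chi_rho(e) = 8.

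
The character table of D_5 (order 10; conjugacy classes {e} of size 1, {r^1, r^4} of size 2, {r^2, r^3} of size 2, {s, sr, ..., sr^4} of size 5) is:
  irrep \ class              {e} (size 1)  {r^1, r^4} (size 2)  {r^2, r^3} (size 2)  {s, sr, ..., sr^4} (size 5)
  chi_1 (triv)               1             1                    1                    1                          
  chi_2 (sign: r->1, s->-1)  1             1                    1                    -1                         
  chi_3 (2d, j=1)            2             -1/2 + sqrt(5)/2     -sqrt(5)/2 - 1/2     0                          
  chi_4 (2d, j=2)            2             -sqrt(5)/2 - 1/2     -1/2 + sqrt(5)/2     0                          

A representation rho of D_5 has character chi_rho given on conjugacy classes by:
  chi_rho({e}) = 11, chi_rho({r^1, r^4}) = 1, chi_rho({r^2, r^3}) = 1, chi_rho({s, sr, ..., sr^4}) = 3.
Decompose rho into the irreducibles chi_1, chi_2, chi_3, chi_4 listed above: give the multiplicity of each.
Multiplicities: chi_1: 3, chi_2: 0, chi_3: 2, chi_4: 2.

Justification: Use <chi_rho, chi> = (1/|G|) sum_C |C| * chi_rho(C) * conj(chi(C)) with |G| = 10 for each irreducible chi in the table:
  <chi_rho, chi_1> = (1/10)[1*(11)*conj(1) + 2*(1)*conj(1) + 2*(1)*conj(1) + 5*(3)*conj(1)]
      = (1/10)[(11) + (2) + (2) + (15)] = 30/10 = 3
  <chi_rho, chi_2> = (1/10)[1*(11)*conj(1) + 2*(1)*conj(1) + 2*(1)*conj(1) + 5*(3)*conj(-1)]
      = (1/10)[(11) + (2) + (2) + (-15)] = 0/10 = 0
  <chi_rho, chi_3> = (1/10)[1*(11)*conj(2) + 2*(1)*conj(-1/2 + sqrt(5)/2) + 2*(1)*conj(-sqrt(5)/2 - 1/2) + 5*(3)*conj(0)]
      = (1/10)[(22) + (-1 + sqrt(5)) + (-sqrt(5) - 1) + (0)] = 20/10 = 2
  <chi_rho, chi_4> = (1/10)[1*(11)*conj(2) + 2*(1)*conj(-sqrt(5)/2 - 1/2) + 2*(1)*conj(-1/2 + sqrt(5)/2) + 5*(3)*conj(0)]
      = (1/10)[(22) + (-sqrt(5) - 1) + (-1 + sqrt(5)) + (0)] = 20/10 = 2
Dimension check: dim(rho) = sum (mult * dim) = 3*1 + 0*1 + 2*2 + 2*2 = 11 = chi_rho(e) = 11.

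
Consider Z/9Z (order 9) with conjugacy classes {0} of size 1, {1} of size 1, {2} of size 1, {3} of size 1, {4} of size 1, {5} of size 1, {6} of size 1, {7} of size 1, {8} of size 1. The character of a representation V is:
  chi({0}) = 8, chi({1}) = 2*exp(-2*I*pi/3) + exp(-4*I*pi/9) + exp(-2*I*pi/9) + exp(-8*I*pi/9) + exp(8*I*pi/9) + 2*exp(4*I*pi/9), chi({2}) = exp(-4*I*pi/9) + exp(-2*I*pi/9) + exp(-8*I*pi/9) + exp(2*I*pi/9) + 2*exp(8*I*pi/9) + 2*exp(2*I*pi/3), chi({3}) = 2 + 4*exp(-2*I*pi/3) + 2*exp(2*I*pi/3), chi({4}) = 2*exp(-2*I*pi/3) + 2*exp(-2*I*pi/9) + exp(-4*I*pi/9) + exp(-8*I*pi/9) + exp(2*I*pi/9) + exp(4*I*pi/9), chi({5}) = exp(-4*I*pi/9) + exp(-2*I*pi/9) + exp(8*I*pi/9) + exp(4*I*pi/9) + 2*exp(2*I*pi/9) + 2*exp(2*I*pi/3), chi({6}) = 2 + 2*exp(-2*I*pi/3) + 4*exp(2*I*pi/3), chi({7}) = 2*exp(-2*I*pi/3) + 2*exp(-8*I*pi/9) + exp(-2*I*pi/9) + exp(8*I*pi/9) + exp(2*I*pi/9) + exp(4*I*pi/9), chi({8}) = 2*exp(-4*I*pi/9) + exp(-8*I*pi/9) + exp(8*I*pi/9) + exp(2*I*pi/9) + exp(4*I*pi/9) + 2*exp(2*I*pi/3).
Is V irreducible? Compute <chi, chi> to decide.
Not irreducible (reducible): <chi, chi> = 12 > 1.

Explanation: <chi, chi> = (1/|G|) sum_C |C| * |chi(C)|^2 = (1/9)[1*|8|^2 + 1*|2*exp(-2*I*pi/3) + exp(-4*I*pi/9) + exp(-2*I*pi/9) + exp(-8*I*pi/9) + exp(8*I*pi/9) + 2*exp(4*I*pi/9)|^2 + 1*|exp(-4*I*pi/9) + exp(-2*I*pi/9) + exp(-8*I*pi/9) + exp(2*I*pi/9) + 2*exp(8*I*pi/9) + 2*exp(2*I*pi/3)|^2 + 1*|2 + 4*exp(-2*I*pi/3) + 2*exp(2*I*pi/3)|^2 + 1*|2*exp(-2*I*pi/3) + 2*exp(-2*I*pi/9) + exp(-4*I*pi/9) + exp(-8*I*pi/9) + exp(2*I*pi/9) + exp(4*I*pi/9)|^2 + 1*|exp(-4*I*pi/9) + exp(-2*I*pi/9) + exp(8*I*pi/9) + exp(4*I*pi/9) + 2*exp(2*I*pi/9) + 2*exp(2*I*pi/3)|^2 + 1*|2 + 2*exp(-2*I*pi/3) + 4*exp(2*I*pi/3)|^2 + 1*|2*exp(-2*I*pi/3) + 2*exp(-8*I*pi/9) + exp(-2*I*pi/9) + exp(8*I*pi/9) + exp(2*I*pi/9) + exp(4*I*pi/9)|^2 + 1*|2*exp(-4*I*pi/9) + exp(-8*I*pi/9) + exp(8*I*pi/9) + exp(2*I*pi/9) + exp(4*I*pi/9) + 2*exp(2*I*pi/3)|^2]
  = (1/9)[(64) + (12 + 7*exp(-4*I*pi/9) + 6*exp(-2*I*pi/3) + 6*exp(-2*I*pi/9) + 7*exp(-8*I*pi/9) + 7*exp(8*I*pi/9) + 6*exp(2*I*pi/9) + 6*exp(2*I*pi/3) + 7*exp(4*I*pi/9)) + (12 + 6*exp(-4*I*pi/9) + 6*exp(-2*I*pi/3) + 7*exp(-2*I*pi/9) + 7*exp(-8*I*pi/9) + 7*exp(8*I*pi/9) + 7*exp(2*I*pi/9) + 6*exp(2*I*pi/3) + 6*exp(4*I*pi/9)) + (4) + (12 + 7*exp(-4*I*pi/9) + 6*exp(-2*I*pi/3) + 7*exp(-2*I*pi/9) + 6*exp(-8*I*pi/9) + 6*exp(8*I*pi/9) + 7*exp(2*I*pi/9) + 6*exp(2*I*pi/3) + 7*exp(4*I*pi/9)) + (12 + 7*exp(-4*I*pi/9) + 6*exp(-2*I*pi/3) + 7*exp(-2*I*pi/9) + 6*exp(-8*I*pi/9) + 6*exp(8*I*pi/9) + 7*exp(2*I*pi/9) + 6*exp(2*I*pi/3) + 7*exp(4*I*pi/9)) + (4) + (12 + 6*exp(-4*I*pi/9) + 6*exp(-2*I*pi/3) + 7*exp(-2*I*pi/9) + 7*exp(-8*I*pi/9) + 7*exp(8*I*pi/9) + 7*exp(2*I*pi/9) + 6*exp(2*I*pi/3) + 6*exp(4*I*pi/9)) + (12 + 7*exp(-4*I*pi/9) + 6*exp(-2*I*pi/3) + 6*exp(-2*I*pi/9) + 7*exp(-8*I*pi/9) + 7*exp(8*I*pi/9) + 6*exp(2*I*pi/9) + 6*exp(2*I*pi/3) + 7*exp(4*I*pi/9))] = 108/9 = 12.
(Exp terms are combined using exp(i*s)*conj(exp(i*t)) = exp(i*(s-t)), and sums of them are collapsed using the identity that for every m > 1 the m distinct m-th roots of unity sum to 0, e.g. 1 + exp(2*I*pi/3) + exp(-2*I*pi/3) = 0.)
A character is irreducible iff <chi, chi> = 1, so this representation is reducible.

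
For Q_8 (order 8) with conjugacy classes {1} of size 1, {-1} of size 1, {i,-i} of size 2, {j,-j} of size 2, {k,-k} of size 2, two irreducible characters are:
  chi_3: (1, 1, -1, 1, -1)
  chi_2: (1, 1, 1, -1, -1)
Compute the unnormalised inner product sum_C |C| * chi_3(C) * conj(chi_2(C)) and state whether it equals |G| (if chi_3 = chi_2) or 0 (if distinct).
Sum = 0; so <chi_3, chi_2> = 0 (distinct irreducibles are orthogonal).

Why: Compute term by term over conjugacy classes (|C| * chi_3(C) * conj(chi_2(C))):
  1*(1)*conj(1) + 1*(1)*conj(1) + 2*(-1)*conj(1) + 2*(1)*conj(-1) + 2*(-1)*conj(-1)
  = (1) + (1) + (-2) + (-2) + (2)
  = 0.
Dividing by |G| = 8 gives 0/8 = 0, matching the row-orthogonality relation <chi_3, chi_2> = [chi_3 = chi_2].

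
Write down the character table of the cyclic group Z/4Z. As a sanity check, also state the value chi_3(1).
Character table of Z/4Z (irreps indexed chi_0,...,chi_3 with chi_k(m) = zeta_4^(k*m), zeta_4 = exp(2*pi*i/4)):
  irrep \ class  {0} (size 1)  {1} (size 1)  {2} (size 1)  {3} (size 1)
  chi_0          1             1             1             1           
  chi_1          1             I             -1            -I          
  chi_2          1             -1            1             -1          
  chi_3          1             -I            -1            I           

Spot check: chi_3(1) = zeta_4^(3*1) = zeta_4^3 = -I.

Argument: Z/4Z is abelian, so all 4 irreducible complex representations are 1-dimensional. They are given by chi_k(m) = zeta_4^(k*m) for k = 0,...,3. Row orthogonality: sum_m chi_k(m) conj(chi_l(m)) = 4 * [k = l].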